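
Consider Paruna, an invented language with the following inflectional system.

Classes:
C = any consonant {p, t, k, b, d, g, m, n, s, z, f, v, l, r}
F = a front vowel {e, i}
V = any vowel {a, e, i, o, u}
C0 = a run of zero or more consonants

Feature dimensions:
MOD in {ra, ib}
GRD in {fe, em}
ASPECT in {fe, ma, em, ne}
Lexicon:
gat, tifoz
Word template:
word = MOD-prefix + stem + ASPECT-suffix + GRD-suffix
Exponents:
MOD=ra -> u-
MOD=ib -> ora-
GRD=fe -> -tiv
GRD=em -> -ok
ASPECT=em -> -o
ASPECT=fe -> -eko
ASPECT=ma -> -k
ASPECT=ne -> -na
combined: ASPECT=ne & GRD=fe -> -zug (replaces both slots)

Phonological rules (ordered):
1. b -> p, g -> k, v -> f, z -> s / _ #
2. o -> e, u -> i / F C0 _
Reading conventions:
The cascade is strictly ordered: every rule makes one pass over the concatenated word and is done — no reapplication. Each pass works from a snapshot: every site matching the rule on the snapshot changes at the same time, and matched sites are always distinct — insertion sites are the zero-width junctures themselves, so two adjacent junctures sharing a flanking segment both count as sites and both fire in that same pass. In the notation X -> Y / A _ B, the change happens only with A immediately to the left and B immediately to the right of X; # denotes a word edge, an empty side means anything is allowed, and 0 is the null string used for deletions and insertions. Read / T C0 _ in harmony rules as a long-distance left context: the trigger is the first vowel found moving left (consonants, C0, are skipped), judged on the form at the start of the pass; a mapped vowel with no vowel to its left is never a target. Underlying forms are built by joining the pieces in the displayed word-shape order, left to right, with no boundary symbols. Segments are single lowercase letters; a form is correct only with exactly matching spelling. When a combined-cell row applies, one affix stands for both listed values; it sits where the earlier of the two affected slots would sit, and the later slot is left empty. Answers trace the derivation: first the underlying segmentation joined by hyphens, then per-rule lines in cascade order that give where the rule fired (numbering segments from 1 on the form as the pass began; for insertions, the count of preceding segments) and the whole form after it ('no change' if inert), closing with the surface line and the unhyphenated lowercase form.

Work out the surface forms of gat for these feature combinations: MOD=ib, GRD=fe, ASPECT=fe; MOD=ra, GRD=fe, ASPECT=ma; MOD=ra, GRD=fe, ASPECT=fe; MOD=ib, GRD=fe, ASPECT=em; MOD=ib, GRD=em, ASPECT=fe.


cell MOD=ib, GRD=fe, ASPECT=fe:
underlying: ora-gat-eko-tiv
1. b -> p, g -> k, v -> f, z -> s / _ #: fires at position(s) 12: oragatekotif
2. o -> e, u -> i / F C0 _: fires at position(s) 9: oragateketif
surface: oragateketif

cell MOD=ra, GRD=fe, ASPECT=ma:
underlying: u-gat-k-tiv
1. b -> p, g -> k, v -> f, z -> s / _ #: fires at position(s) 8: ugatktif
2. o -> e, u -> i / F C0 _: no change
surface: ugatktif

cell MOD=ra, GRD=fe, ASPECT=fe:
underlying: u-gat-eko-tiv
1. b -> p, g -> k, v -> f, z -> s / _ #: fires at position(s) 10: ugatekotif
2. o -> e, u -> i / F C0 _: fires at position(s) 7: ugateketif
surface: ugateketif

cell MOD=ib, GRD=fe, ASPECT=em:
underlying: ora-gat-o-tiv
1. b -> p, g -> k, v -> f, z -> s / _ #: fires at position(s) 10: oragatotif
2. o -> e, u -> i / F C0 _: no change
surface: oragatotif

cell MOD=ib, GRD=em, ASPECT=fe:
underlying: ora-gat-eko-ok
1. b -> p, g -> k, v -> f, z -> s / _ #: no change
2. o -> e, u -> i / F C0 _: fires at position(s) 9: oragatekeok
surface: oragatekeok


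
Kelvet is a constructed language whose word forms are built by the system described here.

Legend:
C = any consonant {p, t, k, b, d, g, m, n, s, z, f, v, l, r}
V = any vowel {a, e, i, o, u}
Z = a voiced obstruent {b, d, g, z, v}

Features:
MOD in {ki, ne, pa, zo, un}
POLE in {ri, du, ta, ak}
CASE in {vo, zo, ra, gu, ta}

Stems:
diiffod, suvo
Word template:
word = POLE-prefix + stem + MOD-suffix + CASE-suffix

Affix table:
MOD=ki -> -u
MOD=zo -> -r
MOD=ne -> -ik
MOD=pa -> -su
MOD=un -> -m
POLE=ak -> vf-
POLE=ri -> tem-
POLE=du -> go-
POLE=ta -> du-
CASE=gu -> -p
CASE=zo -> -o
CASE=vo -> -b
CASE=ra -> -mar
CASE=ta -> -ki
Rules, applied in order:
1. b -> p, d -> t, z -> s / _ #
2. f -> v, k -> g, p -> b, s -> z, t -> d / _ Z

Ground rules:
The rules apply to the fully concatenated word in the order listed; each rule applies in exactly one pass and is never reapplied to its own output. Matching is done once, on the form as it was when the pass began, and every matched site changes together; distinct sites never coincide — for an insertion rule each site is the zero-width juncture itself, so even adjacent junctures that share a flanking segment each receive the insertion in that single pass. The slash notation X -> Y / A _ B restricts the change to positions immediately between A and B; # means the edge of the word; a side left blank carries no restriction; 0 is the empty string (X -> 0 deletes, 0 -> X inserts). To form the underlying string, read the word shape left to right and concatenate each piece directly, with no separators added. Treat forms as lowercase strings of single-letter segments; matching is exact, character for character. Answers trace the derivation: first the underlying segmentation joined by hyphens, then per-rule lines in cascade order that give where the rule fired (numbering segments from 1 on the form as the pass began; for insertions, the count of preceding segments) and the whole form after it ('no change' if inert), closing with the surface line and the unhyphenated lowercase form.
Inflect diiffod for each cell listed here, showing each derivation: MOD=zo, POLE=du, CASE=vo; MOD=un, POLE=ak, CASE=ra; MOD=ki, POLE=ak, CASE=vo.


cell MOD=zo, POLE=du, CASE=vo:
underlying: go-diiffod-r-b
1. b -> p, d -> t, z -> s / _ #: fires at position(s) 11: godiiffodrp
2. f -> v, k -> g, p -> b, s -> z, t -> d / _ Z: no change
surface: godiiffodrp

cell MOD=un, POLE=ak, CASE=ra:
underlying: vf-diiffod-m-mar
1. b -> p, d -> t, z -> s / _ #: no change
2. f -> v, k -> g, p -> b, s -> z, t -> d / _ Z: fires at position(s) 2: vvdiiffodmmar
surface: vvdiiffodmmar

cell MOD=ki, POLE=ak, CASE=vo:
underlying: vf-diiffod-u-b
1. b -> p, d -> t, z -> s / _ #: fires at position(s) 11: vfdiiffodup
2. f -> v, k -> g, p -> b, s -> z, t -> d / _ Z: fires at position(s) 2: vvdiiffodup
surface: vvdiiffodup


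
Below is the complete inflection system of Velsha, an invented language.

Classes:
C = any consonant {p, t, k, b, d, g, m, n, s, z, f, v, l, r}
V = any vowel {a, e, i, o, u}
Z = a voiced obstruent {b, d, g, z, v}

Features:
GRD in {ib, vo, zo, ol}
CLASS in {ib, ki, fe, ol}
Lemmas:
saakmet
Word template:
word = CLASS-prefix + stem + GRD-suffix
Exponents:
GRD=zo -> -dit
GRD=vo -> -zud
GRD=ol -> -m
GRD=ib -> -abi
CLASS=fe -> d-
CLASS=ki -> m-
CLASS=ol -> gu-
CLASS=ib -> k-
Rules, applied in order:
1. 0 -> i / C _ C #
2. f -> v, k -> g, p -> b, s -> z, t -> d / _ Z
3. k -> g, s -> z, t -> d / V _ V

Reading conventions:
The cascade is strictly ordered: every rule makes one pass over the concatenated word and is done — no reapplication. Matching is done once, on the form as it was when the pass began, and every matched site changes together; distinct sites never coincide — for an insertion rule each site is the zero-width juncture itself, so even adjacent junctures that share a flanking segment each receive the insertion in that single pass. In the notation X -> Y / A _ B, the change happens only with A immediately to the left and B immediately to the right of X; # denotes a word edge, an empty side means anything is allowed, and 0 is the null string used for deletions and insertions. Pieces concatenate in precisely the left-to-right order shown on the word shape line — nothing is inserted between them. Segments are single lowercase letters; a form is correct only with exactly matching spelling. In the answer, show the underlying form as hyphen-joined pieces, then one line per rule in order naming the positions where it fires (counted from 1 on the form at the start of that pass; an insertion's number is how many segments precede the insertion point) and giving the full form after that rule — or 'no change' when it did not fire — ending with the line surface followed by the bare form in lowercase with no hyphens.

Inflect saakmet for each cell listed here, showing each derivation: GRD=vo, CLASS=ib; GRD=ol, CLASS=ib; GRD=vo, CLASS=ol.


cell GRD=vo, CLASS=ib:
underlying: k-saakmet-zud
1. 0 -> i / C _ C #: no change
2. f -> v, k -> g, p -> b, s -> z, t -> d / _ Z: fires at position(s) 8: ksaakmedzud
3. k -> g, s -> z, t -> d / V _ V: no change
surface: ksaakmedzud

cell GRD=ol, CLASS=ib:
underlying: k-saakmet-m
1. 0 -> i / C _ C #: inserts after position(s) 8: ksaakmetim
2. f -> v, k -> g, p -> b, s -> z, t -> d / _ Z: no change
3. k -> g, s -> z, t -> d / V _ V: fires at position(s) 8: ksaakmedim
surface: ksaakmedim

cell GRD=vo, CLASS=ol:
underlying: gu-saakmet-zud
1. 0 -> i / C _ C #: no change
2. f -> v, k -> g, p -> b, s -> z, t -> d / _ Z: fires at position(s) 9: gusaakmedzud
3. k -> g, s -> z, t -> d / V _ V: fires at position(s) 3: guzaakmedzud
surface: guzaakmedzud


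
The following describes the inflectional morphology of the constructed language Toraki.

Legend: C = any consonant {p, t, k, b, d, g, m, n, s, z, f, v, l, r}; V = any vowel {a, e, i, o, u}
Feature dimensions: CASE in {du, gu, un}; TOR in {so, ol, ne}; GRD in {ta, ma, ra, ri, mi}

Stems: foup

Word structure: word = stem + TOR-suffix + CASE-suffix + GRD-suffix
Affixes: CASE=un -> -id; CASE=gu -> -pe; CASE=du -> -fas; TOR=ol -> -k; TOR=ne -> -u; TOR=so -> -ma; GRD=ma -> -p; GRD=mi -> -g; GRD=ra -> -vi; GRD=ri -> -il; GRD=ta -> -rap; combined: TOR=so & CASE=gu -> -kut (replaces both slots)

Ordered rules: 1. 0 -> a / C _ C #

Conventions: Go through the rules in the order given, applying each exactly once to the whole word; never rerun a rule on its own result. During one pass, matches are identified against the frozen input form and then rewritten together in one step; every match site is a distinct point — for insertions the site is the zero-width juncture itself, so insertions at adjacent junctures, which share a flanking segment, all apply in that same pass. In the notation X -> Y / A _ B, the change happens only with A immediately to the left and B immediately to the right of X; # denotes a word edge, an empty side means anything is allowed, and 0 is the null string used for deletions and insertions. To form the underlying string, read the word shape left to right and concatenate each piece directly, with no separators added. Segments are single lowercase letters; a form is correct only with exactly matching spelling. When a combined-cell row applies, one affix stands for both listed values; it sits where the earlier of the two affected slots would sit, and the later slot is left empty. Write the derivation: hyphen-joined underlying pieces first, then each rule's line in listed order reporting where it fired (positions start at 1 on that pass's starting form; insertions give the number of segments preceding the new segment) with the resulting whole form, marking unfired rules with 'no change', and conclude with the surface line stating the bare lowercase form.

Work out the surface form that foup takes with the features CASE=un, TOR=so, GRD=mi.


underlying: foup-ma-id-g
1. 0 -> a / C _ C #: inserts after position(s) 8: foupmaidag
surface: foupmaidag


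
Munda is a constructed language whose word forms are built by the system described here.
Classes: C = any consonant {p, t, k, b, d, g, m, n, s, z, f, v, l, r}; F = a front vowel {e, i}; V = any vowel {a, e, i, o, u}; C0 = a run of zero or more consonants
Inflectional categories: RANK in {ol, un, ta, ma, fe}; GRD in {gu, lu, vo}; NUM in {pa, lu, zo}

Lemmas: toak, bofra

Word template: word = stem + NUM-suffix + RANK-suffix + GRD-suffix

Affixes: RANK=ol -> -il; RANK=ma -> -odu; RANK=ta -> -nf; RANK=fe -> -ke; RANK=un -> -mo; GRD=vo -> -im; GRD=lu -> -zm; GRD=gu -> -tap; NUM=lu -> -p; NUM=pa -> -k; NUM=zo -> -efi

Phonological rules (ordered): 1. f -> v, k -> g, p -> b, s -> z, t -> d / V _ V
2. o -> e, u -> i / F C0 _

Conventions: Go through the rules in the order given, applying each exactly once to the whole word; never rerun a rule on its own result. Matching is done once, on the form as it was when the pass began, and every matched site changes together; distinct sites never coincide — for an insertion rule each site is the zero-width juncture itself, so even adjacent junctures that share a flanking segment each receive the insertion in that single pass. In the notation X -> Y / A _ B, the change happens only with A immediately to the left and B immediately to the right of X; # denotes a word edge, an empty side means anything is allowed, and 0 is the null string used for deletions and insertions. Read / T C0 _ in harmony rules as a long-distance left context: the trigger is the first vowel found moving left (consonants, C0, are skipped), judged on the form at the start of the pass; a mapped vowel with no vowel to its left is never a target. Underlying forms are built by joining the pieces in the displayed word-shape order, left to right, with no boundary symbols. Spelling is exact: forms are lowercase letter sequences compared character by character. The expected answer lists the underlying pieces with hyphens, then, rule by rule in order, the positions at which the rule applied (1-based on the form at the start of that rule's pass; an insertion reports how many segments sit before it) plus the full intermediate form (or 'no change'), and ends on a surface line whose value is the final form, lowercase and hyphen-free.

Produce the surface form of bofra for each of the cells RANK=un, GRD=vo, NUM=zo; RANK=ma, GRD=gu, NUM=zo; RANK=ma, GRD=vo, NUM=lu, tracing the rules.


cell RANK=un, GRD=vo, NUM=zo:
underlying: bofra-efi-mo-im
1. f -> v, k -> g, p -> b, s -> z, t -> d / V _ V: fires at position(s) 7: bofraevimoim
2. o -> e, u -> i / F C0 _: fires at position(s) 10: bofraevimeim
surface: bofraevimeim

cell RANK=ma, GRD=gu, NUM=zo:
underlying: bofra-efi-odu-tap
1. f -> v, k -> g, p -> b, s -> z, t -> d / V _ V: fires at position(s) 7, 12: bofraeviodudap
2. o -> e, u -> i / F C0 _: fires at position(s) 9: bofraeviedudap
surface: bofraeviedudap

cell RANK=ma, GRD=vo, NUM=lu:
underlying: bofra-p-odu-im
1. f -> v, k -> g, p -> b, s -> z, t -> d / V _ V: fires at position(s) 6: bofraboduim
2. o -> e, u -> i / F C0 _: no change
surface: bofraboduim


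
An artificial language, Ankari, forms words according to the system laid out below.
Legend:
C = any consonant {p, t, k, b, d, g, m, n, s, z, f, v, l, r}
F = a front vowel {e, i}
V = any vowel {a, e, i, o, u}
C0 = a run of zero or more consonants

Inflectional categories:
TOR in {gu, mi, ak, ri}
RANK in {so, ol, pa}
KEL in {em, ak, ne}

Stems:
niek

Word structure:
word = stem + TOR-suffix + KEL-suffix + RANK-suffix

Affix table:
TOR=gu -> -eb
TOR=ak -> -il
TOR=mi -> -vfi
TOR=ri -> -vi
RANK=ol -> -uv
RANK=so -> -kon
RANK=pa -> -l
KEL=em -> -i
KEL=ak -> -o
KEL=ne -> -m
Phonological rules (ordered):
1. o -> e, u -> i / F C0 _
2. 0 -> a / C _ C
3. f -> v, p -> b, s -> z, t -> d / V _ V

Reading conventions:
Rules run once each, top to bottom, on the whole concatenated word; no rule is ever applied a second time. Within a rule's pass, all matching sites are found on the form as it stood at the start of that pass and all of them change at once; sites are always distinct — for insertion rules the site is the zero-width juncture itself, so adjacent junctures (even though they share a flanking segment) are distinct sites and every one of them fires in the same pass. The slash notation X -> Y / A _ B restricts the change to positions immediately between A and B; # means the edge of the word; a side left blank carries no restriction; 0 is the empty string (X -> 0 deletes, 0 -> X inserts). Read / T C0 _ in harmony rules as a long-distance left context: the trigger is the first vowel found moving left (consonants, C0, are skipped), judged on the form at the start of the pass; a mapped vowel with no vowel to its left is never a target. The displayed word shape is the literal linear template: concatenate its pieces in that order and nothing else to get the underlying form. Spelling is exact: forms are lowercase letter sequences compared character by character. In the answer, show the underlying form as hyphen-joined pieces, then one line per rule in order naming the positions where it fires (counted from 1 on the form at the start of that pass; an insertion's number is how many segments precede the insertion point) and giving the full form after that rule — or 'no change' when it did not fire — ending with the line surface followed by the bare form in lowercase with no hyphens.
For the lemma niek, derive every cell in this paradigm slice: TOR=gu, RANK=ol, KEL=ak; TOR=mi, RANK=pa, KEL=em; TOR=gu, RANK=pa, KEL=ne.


cell TOR=gu, RANK=ol, KEL=ak:
underlying: niek-eb-o-uv
1. o -> e, u -> i / F C0 _: fires at position(s) 7: niekebeuv
2. 0 -> a / C _ C: no change
3. f -> v, p -> b, s -> z, t -> d / V _ V: no change
surface: niekebeuv

cell TOR=mi, RANK=pa, KEL=em:
underlying: niek-vfi-i-l
1. o -> e, u -> i / F C0 _: no change
2. 0 -> a / C _ C: inserts after position(s) 4, 5: niekavafiil
3. f -> v, p -> b, s -> z, t -> d / V _ V: fires at position(s) 8: niekavaviil
surface: niekavaviil

cell TOR=gu, RANK=pa, KEL=ne:
underlying: niek-eb-m-l
1. o -> e, u -> i / F C0 _: no change
2. 0 -> a / C _ C: inserts after position(s) 6, 7: niekebamal
3. f -> v, p -> b, s -> z, t -> d / V _ V: no change
surface: niekebamal


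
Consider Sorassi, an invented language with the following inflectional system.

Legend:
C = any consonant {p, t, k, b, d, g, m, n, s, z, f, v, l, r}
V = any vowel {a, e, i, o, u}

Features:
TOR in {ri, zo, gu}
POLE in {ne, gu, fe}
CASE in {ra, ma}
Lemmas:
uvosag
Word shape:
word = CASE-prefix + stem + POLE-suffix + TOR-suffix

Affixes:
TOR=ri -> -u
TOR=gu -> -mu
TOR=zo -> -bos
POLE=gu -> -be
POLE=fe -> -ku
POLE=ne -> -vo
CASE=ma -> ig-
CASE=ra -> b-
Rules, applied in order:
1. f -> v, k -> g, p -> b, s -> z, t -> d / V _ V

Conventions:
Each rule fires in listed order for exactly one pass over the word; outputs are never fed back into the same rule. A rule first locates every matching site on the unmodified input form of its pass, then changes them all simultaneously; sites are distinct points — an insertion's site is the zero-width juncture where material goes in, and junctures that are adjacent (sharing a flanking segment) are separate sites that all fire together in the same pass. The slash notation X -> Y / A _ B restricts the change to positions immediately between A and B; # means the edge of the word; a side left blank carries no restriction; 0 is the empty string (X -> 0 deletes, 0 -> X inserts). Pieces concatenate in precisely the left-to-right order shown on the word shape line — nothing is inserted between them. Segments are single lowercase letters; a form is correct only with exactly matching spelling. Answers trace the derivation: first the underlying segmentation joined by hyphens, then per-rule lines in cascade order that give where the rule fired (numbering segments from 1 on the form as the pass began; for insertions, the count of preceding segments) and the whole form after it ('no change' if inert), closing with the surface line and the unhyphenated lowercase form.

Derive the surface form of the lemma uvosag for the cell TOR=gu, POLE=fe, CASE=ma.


underlying: ig-uvosag-ku-mu
1. f -> v, k -> g, p -> b, s -> z, t -> d / V _ V: fires at position(s) 6: iguvozagkumu
surface: iguvozagkumu


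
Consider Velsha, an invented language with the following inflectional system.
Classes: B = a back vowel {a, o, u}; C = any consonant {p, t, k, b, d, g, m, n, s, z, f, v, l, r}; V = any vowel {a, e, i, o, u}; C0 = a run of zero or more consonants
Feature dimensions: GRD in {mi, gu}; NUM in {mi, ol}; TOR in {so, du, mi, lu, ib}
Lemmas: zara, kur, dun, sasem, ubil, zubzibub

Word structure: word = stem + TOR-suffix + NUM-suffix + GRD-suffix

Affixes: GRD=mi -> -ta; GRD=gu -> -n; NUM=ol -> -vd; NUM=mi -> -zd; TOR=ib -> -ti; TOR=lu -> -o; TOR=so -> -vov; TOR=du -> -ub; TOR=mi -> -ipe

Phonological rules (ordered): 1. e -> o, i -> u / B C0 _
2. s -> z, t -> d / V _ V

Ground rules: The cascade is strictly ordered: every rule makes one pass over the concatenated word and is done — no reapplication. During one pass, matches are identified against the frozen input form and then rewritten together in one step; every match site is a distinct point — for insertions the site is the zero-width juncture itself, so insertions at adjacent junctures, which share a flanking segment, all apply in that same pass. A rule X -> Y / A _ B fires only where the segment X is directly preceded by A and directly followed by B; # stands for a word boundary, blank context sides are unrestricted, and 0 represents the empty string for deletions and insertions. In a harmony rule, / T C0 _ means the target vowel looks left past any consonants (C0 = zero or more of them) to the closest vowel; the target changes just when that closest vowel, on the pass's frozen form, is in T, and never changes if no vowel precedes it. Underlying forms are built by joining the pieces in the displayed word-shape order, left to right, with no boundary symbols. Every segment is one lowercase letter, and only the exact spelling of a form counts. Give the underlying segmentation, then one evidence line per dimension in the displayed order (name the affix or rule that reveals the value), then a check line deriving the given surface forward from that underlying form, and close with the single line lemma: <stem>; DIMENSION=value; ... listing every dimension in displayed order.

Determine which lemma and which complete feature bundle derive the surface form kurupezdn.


underlying: kur-ipe-zd-n
GRD=gu - signalled by the affix -n
NUM=mi - signalled by the affix -zd
TOR=mi - signalled by the affix -ipe
check: kuripezdn -> kurupezdn -> kurupezdn
lemma: kur; GRD=gu; NUM=mi; TOR=mi


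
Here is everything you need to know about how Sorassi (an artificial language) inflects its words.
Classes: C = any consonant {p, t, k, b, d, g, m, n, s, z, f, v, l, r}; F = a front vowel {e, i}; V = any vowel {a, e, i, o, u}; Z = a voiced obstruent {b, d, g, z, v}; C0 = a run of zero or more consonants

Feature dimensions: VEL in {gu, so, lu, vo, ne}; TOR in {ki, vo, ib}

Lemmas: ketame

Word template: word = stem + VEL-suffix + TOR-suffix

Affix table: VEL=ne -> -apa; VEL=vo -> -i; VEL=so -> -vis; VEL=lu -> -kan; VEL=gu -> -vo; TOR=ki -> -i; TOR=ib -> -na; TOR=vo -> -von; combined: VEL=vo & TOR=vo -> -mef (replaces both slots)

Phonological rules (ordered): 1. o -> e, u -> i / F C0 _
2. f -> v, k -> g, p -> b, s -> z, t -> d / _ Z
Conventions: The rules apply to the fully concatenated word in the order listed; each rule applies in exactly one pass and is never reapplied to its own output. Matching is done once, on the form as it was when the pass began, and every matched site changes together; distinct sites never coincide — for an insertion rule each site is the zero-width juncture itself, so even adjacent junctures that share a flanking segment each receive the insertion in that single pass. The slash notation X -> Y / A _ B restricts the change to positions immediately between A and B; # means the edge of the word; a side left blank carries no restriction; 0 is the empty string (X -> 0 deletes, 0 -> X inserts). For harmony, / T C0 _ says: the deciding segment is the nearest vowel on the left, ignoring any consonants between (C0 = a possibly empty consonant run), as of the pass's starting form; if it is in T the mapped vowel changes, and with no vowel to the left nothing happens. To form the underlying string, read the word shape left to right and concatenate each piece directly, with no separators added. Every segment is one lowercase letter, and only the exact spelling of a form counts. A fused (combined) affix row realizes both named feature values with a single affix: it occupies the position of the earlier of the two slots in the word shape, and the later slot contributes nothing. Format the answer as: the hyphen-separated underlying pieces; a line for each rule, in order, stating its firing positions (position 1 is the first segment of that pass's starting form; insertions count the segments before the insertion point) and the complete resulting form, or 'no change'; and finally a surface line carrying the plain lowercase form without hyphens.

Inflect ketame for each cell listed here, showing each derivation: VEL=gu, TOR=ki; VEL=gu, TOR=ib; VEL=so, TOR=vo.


cell VEL=gu, TOR=ki:
underlying: ketame-vo-i
1. o -> e, u -> i / F C0 _: fires at position(s) 8: ketamevei
2. f -> v, k -> g, p -> b, s -> z, t -> d / _ Z: no change
surface: ketamevei

cell VEL=gu, TOR=ib:
underlying: ketame-vo-na
1. o -> e, u -> i / F C0 _: fires at position(s) 8: ketamevena
2. f -> v, k -> g, p -> b, s -> z, t -> d / _ Z: no change
surface: ketamevena

cell VEL=so, TOR=vo:
underlying: ketame-vis-von
1. o -> e, u -> i / F C0 _: fires at position(s) 11: ketamevisven
2. f -> v, k -> g, p -> b, s -> z, t -> d / _ Z: fires at position(s) 9: ketamevizven
surface: ketamevizven


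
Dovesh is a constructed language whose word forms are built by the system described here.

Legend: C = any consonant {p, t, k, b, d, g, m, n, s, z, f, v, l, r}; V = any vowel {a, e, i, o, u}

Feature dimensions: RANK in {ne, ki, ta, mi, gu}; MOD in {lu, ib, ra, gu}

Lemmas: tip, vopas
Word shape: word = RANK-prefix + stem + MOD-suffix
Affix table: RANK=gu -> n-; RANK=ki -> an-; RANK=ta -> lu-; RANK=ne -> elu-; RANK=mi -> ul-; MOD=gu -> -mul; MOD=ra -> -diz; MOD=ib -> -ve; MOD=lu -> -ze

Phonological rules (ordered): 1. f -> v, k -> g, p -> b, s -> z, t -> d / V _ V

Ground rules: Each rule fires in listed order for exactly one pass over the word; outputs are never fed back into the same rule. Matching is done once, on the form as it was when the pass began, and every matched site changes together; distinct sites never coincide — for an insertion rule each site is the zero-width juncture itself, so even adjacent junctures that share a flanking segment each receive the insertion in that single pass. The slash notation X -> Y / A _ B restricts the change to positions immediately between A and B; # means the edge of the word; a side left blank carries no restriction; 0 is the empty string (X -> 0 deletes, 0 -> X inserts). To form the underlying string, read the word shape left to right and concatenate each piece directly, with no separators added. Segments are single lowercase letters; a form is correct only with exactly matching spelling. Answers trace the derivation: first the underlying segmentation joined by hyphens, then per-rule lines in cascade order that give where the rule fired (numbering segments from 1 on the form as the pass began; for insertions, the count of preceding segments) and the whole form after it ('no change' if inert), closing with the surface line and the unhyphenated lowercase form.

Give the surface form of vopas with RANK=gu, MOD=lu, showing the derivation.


underlying: n-vopas-ze
1. f -> v, k -> g, p -> b, s -> z, t -> d / V _ V: fires at position(s) 4: nvobasze
surface: nvobasze


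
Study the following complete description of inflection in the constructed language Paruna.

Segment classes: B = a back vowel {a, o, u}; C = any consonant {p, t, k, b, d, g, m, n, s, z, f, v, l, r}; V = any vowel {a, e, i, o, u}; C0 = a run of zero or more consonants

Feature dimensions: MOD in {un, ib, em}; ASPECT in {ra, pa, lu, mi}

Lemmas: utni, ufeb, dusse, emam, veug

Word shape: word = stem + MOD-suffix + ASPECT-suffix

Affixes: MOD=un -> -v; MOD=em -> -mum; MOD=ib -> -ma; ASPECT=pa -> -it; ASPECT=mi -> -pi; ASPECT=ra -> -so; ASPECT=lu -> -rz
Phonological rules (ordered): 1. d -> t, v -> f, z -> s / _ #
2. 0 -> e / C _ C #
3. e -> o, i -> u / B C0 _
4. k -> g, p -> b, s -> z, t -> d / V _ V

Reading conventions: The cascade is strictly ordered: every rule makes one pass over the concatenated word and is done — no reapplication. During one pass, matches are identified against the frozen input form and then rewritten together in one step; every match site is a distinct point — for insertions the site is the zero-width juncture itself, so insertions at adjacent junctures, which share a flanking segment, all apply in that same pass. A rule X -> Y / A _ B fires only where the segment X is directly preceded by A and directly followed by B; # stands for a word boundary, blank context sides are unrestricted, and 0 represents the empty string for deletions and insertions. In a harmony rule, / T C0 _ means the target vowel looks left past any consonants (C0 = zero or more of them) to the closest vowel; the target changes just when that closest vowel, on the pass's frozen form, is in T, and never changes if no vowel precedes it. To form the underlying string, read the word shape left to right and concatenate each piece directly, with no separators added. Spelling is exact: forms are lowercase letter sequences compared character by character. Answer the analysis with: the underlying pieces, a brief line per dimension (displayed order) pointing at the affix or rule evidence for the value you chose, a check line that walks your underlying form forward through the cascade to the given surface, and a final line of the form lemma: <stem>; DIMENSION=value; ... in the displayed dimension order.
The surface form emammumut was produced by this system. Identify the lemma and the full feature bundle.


underlying: emam-mum-it
MOD=em - signalled by the affix -mum
ASPECT=pa - signalled by the affix -it
check: emammumit -> emammumit -> emammumit -> emammumut -> emammumut
lemma: emam; MOD=em; ASPECT=pa


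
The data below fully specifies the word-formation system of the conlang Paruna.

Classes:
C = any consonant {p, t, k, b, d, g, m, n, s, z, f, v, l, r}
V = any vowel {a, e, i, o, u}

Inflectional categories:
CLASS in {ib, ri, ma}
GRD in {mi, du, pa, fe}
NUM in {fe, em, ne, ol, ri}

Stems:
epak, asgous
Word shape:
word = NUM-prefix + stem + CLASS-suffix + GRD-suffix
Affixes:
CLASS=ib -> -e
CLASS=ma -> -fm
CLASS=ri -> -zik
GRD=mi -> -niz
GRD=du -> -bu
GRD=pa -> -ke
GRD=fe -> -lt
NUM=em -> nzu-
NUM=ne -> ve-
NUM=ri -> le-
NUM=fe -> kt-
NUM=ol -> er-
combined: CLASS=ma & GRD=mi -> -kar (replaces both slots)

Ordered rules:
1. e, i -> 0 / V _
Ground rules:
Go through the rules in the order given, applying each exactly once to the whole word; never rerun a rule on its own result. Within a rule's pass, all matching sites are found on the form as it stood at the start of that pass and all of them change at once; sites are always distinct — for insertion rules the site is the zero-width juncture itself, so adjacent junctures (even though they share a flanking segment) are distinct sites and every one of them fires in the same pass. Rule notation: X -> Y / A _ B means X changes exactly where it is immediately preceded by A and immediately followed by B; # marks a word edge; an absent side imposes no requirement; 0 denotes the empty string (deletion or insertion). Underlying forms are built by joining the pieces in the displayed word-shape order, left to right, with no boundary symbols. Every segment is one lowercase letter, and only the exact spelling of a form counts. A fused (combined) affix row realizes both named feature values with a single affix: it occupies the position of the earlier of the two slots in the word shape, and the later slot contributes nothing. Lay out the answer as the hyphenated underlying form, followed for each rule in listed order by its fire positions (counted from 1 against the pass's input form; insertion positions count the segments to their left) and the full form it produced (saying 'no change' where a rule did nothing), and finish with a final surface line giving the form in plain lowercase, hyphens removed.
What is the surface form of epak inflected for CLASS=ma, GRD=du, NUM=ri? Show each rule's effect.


underlying: le-epak-fm-bu
1. e, i -> 0 / V _: fires at position(s) 3: lepakfmbu
surface: lepakfmbu


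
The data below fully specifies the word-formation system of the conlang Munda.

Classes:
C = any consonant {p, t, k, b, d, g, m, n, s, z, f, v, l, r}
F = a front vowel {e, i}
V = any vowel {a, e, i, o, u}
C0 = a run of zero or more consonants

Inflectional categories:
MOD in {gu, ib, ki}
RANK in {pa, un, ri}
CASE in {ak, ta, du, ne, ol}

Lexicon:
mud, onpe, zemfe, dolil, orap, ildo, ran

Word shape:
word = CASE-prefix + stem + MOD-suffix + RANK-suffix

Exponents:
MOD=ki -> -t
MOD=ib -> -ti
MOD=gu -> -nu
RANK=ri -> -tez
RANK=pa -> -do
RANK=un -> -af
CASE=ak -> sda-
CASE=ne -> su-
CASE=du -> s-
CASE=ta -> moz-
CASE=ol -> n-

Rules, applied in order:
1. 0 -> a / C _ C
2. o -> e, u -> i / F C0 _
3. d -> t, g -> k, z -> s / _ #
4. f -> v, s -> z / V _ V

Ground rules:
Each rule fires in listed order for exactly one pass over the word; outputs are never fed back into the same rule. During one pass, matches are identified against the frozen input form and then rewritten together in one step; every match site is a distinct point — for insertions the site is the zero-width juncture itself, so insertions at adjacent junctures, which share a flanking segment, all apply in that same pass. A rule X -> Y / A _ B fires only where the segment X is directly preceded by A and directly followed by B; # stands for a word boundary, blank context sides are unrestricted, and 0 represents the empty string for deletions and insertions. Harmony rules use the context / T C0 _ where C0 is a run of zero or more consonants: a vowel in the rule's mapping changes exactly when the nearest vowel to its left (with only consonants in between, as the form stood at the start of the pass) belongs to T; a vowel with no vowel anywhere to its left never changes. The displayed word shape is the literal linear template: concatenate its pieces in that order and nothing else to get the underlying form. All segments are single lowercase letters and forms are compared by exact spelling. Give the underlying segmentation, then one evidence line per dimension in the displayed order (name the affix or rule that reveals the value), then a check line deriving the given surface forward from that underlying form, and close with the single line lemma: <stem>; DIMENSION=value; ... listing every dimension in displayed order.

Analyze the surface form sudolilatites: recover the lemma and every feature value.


underlying: su-dolil-ti-tez
MOD=ib - signalled by the affix -ti
RANK=ri - signalled by the affix -tez
CASE=ne - signalled by the affix su-
check: sudoliltitez -> sudolilatitez -> sudolilatitez -> sudolilatites -> sudolilatites
lemma: dolil; MOD=ib; RANK=ri; CASE=ne


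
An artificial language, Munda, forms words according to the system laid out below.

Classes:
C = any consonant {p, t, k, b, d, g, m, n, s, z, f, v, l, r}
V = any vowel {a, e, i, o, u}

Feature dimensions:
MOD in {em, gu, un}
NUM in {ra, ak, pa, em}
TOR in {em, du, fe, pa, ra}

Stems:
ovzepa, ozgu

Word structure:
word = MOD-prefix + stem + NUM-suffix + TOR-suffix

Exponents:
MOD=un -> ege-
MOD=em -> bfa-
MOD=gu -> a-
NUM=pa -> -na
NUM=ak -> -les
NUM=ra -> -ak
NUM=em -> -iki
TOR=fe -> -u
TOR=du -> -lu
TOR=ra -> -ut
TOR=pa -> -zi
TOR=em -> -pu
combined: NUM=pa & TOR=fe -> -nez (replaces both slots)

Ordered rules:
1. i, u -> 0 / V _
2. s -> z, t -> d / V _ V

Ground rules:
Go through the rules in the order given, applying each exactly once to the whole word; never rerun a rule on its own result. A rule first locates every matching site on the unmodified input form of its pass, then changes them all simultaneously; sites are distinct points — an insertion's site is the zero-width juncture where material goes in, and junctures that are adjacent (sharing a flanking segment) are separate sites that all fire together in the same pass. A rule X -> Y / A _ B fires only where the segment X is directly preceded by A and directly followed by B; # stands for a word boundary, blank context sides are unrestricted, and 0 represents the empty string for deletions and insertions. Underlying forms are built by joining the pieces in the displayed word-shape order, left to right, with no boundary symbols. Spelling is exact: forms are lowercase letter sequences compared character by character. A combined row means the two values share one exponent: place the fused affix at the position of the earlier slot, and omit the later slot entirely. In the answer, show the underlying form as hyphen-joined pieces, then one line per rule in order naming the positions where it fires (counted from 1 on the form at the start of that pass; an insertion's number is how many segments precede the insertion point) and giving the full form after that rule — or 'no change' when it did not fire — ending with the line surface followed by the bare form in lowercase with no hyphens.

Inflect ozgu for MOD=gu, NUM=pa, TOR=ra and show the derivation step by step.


underlying: a-ozgu-na-ut
1. i, u -> 0 / V _: fires at position(s) 8: aozgunat
2. s -> z, t -> d / V _ V: no change
surface: aozgunat


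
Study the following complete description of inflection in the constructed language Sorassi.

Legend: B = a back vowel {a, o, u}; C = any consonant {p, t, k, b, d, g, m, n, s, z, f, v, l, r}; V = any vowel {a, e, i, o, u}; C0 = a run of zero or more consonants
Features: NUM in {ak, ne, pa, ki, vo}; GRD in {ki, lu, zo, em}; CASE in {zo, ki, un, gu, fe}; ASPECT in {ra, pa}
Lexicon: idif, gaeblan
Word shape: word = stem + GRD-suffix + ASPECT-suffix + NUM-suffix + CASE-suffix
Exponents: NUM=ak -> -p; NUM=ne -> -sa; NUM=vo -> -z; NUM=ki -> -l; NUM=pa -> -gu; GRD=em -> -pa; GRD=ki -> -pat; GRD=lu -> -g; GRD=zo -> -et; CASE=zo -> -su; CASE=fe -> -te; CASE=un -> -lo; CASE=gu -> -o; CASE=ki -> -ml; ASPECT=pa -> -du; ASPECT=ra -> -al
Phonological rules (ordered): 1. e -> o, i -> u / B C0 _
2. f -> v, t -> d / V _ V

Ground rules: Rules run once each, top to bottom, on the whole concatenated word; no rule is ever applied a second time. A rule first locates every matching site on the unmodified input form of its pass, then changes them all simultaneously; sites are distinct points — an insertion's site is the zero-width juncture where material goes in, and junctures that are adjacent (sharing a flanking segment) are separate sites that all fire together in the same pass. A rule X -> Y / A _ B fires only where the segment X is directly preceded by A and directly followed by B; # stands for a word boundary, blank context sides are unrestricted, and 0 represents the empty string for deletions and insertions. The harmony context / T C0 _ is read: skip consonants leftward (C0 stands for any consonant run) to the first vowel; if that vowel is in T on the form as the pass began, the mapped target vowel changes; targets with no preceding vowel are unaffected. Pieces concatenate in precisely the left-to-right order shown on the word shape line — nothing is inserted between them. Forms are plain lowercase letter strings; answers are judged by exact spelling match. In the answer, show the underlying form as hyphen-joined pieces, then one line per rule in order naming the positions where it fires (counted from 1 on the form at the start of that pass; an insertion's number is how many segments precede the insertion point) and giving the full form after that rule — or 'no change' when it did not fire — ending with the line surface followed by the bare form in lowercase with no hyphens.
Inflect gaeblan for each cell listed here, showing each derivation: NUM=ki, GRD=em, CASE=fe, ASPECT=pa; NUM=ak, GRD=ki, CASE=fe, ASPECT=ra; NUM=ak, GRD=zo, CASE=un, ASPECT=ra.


cell NUM=ki, GRD=em, CASE=fe, ASPECT=pa:
underlying: gaeblan-pa-du-l-te
1. e -> o, i -> u / B C0 _: fires at position(s) 3, 14: gaoblanpadulto
2. f -> v, t -> d / V _ V: no change
surface: gaoblanpadulto

cell NUM=ak, GRD=ki, CASE=fe, ASPECT=ra:
underlying: gaeblan-pat-al-p-te
1. e -> o, i -> u / B C0 _: fires at position(s) 3, 15: gaoblanpatalpto
2. f -> v, t -> d / V _ V: fires at position(s) 10: gaoblanpadalpto
surface: gaoblanpadalpto

cell NUM=ak, GRD=zo, CASE=un, ASPECT=ra:
underlying: gaeblan-et-al-p-lo
1. e -> o, i -> u / B C0 _: fires at position(s) 3, 8: gaoblanotalplo
2. f -> v, t -> d / V _ V: fires at position(s) 9: gaoblanodalplo
surface: gaoblanodalplo
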